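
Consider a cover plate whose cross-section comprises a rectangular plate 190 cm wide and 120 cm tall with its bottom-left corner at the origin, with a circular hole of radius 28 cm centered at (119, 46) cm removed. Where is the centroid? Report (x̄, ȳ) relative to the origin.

x̄ = 92.09 cm, ȳ = 61.70 cm

plate: A = 190 × 120 = 22800.00, centroid at (95.00, 60.00).
hole: A = −π·28² = -2463.01, centroid at (119.00, 46.00).
ΣA = 20336.99 cm²
ΣAx̄ = (22800.00)(95.00) + (-2463.01)(119.00) = 1872901.97 cm³
ΣAȳ = (22800.00)(60.00) + (-2463.01)(46.00) = 1254701.60 cm³
x̄ = 1872901.97 / 20336.99 = 92.09 cm
ȳ = 1254701.60 / 20336.99 = 61.70 cm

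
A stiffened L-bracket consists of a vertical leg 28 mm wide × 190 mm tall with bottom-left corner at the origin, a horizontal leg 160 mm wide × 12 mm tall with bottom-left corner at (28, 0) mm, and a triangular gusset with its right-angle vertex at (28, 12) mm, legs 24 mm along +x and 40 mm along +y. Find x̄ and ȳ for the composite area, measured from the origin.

x̄ = 38.75 mm, ȳ = 68.53 mm

Part | A | x̄ᵢ | ȳᵢ | A·x̄ᵢ | A·ȳᵢ
vertical leg | 5320.00 | 14.00 | 95.00 | 74480.00 | 505400.00
horizontal leg | 1920.00 | 108.00 | 6.00 | 207360.00 | 11520.00
gusset | 480.00 | 36.00 | 25.33 | 17280.00 | 12160.00
Σ | 7720.00 |  |  | 299120.00 | 529080.00
x̄ = 299120.00 / 7720.00 = 38.75 mm
ȳ = 529080.00 / 7720.00 = 68.53 mm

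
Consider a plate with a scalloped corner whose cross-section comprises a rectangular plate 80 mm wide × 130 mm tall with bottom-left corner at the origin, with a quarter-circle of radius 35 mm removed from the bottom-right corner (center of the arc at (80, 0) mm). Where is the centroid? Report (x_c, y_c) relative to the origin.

x_c = 37.44 mm, y_c = 70.11 mm

plate: A = 80 × 130 = 10400.00, centroid at (40.00, 65.00).
removed quarter-circle: A = −¼π·35² = -962.11, centroid at (65.15, 14.85).
ΣA = 9437.89 mm²
ΣAx_c = (10400.00)(40.00) + (-962.11)(65.15) = 353322.65 mm³
ΣAy_c = (10400.00)(65.00) + (-962.11)(14.85) = 661708.33 mm³
x_c = 353322.65 / 9437.89 = 37.44 mm
y_c = 661708.33 / 9437.89 = 70.11 mm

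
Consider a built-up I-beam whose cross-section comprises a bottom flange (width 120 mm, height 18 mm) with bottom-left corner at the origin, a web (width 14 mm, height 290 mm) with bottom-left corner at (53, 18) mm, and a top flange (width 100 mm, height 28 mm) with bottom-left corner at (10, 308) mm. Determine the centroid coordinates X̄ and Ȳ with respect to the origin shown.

Part | A | x̄ᵢ | ȳᵢ | A·x̄ᵢ | A·ȳᵢ
bottom flange | 2160.00 | 60.00 | 9.00 | 129600.00 | 19440.00
web | 4060.00 | 60.00 | 163.00 | 243600.00 | 661780.00
top flange | 2800.00 | 60.00 | 322.00 | 168000.00 | 901600.00
Σ | 9020.00 |  |  | 541200.00 | 1582820.00
X̄ = 541200.00 / 9020.00 = 60.00 mm
Ȳ = 1582820.00 / 9020.00 = 175.48 mm

X̄ = 60.00 mm, Ȳ = 175.48 mm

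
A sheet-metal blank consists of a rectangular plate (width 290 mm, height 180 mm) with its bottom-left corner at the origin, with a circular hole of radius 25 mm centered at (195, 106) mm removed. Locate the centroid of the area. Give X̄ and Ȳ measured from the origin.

X̄ = 143.05 mm, Ȳ = 89.37 mm

Part | A | x̄ᵢ | ȳᵢ | A·x̄ᵢ | A·ȳᵢ
plate | 52200.00 | 145.00 | 90.00 | 7569000.00 | 4698000.00
hole | -1963.50 | 195.00 | 106.00 | -382881.60 | -208130.51
Σ | 50236.50 |  |  | 7186118.40 | 4489869.49
X̄ = 7186118.40 / 50236.50 = 143.05 mm
Ȳ = 4489869.49 / 50236.50 = 89.37 mm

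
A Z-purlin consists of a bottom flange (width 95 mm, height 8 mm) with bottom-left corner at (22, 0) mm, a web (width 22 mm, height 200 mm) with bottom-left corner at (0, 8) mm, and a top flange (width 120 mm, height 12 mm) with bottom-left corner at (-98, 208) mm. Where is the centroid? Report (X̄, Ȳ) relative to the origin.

bottom flange: A = 95 × 8 = 760.00, centroid at (69.50, 4.00).
web: A = 22 × 200 = 4400.00, centroid at (11.00, 108.00).
top flange: A = 120 × 12 = 1440.00, centroid at (-38.00, 214.00).
ΣA = 6600.00 mm², ΣAX̄ = 46500.00 mm³, ΣAȲ = 786400.00 mm³.
X̄ = 46500.00/6600.00 = 7.05 mm; Ȳ = 786400.00/6600.00 = 119.15 mm.

X̄ = 7.05 mm, Ȳ = 119.15 mm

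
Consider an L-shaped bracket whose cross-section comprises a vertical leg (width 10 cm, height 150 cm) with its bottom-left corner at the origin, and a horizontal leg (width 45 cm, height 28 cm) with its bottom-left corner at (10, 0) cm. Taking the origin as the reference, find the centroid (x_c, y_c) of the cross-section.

Part | A | x̄ᵢ | ȳᵢ | A·x̄ᵢ | A·ȳᵢ
vertical leg | 1500.00 | 5.00 | 75.00 | 7500.00 | 112500.00
horizontal leg | 1260.00 | 32.50 | 14.00 | 40950.00 | 17640.00
Σ | 2760.00 |  |  | 48450.00 | 130140.00
x_c = 48450.00 / 2760.00 = 17.55 cm
y_c = 130140.00 / 2760.00 = 47.15 cm

x_c = 17.55 cm, y_c = 47.15 cm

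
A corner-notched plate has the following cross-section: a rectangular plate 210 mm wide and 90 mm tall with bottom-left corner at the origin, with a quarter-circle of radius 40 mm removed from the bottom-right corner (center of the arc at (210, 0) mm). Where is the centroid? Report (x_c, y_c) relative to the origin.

x_c = 98.73 mm, y_c = 47.00 mm

Part | A | x̄ᵢ | ȳᵢ | A·x̄ᵢ | A·ȳᵢ
plate | 18900.00 | 105.00 | 45.00 | 1984500.00 | 850500.00
removed quarter-circle | -1256.64 | 193.02 | 16.98 | -242560.45 | -21333.33
Σ | 17643.36 |  |  | 1741939.55 | 829166.67
x_c = 1741939.55 / 17643.36 = 98.73 mm
y_c = 829166.67 / 17643.36 = 47.00 mm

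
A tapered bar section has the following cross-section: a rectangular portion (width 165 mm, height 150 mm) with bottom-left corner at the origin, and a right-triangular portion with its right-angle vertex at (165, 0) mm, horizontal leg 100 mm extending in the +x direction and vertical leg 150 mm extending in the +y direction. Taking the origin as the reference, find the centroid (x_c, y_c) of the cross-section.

x_c = 109.44 mm, y_c = 69.19 mm

rectangular portion: A = 165 × 150 = 24750.00, centroid at (82.50, 75.00).
triangular portion: A = ½·100·150 = 7500.00, centroid at (198.33, 50.00).
ΣA = 32250.00 mm²
ΣAx_c = (24750.00)(82.50) + (7500.00)(198.33) = 3529375.00 mm³
ΣAy_c = (24750.00)(75.00) + (7500.00)(50.00) = 2231250.00 mm³
x_c = 3529375.00 / 32250.00 = 109.44 mm
y_c = 2231250.00 / 32250.00 = 69.19 mm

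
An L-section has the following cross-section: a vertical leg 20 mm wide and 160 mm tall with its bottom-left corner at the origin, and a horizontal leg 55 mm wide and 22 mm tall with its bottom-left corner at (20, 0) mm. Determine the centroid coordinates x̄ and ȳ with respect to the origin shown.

x̄ = 20.29 mm, ȳ = 61.07 mm

vertical leg: A = 20 × 160 = 3200.00, centroid at (10.00, 80.00).
horizontal leg: A = 55 × 22 = 1210.00, centroid at (47.50, 11.00).
ΣA = 4410.00 mm², ΣAx̄ = 89475.00 mm³, ΣAȳ = 269310.00 mm³.
x̄ = 89475.00/4410.00 = 20.29 mm; ȳ = 269310.00/4410.00 = 61.07 mm.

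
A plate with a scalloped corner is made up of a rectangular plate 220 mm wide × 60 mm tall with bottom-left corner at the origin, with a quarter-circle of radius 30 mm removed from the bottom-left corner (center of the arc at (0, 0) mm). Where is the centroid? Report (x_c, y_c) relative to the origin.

plate: A = 220 × 60 = 13200.00, centroid at (110.00, 30.00).
removed quarter-circle: A = −¼π·30² = -706.86, centroid at (12.73, 12.73).
ΣA = 12493.14 mm², ΣAx_c = 1443000.00 mm³, ΣAy_c = 387000.00 mm³.
x_c = 1443000.00/12493.14 = 115.50 mm; y_c = 387000.00/12493.14 = 30.98 mm.

x_c = 115.50 mm, y_c = 30.98 mm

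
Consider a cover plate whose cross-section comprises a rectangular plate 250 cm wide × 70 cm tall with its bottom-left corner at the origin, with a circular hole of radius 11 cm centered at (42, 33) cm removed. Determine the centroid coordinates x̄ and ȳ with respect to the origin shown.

Part | A | x̄ᵢ | ȳᵢ | A·x̄ᵢ | A·ȳᵢ
plate | 17500.00 | 125.00 | 35.00 | 2187500.00 | 612500.00
hole | -380.13 | 42.00 | 33.00 | -15965.57 | -12544.38
Σ | 17119.87 |  |  | 2171534.43 | 599955.62
x̄ = 2171534.43 / 17119.87 = 126.84 cm
ȳ = 599955.62 / 17119.87 = 35.04 cm

x̄ = 126.84 cm, ȳ = 35.04 cm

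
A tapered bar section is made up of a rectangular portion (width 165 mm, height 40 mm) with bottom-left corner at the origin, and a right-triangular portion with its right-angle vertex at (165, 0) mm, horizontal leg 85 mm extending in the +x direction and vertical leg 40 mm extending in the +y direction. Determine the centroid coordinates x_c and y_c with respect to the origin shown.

x_c = 105.20 mm, y_c = 18.63 mm

rectangular portion: A = 165 × 40 = 6600.00, centroid at (82.50, 20.00).
triangular portion: A = ½·85·40 = 1700.00, centroid at (193.33, 13.33).
ΣA = 8300.00 mm², ΣAx_c = 873166.67 mm³, ΣAy_c = 154666.67 mm³.
x_c = 873166.67/8300.00 = 105.20 mm; y_c = 154666.67/8300.00 = 18.63 mm.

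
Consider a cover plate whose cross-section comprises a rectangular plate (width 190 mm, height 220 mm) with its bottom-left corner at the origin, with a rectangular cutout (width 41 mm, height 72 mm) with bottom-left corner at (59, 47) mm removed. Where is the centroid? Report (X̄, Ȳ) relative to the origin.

plate: A = 190 × 220 = 41800.00, centroid at (95.00, 110.00).
hole: A = −(41 × 72) = -2952.00, centroid at (79.50, 83.00).
ΣA = 38848.00 mm², ΣAX̄ = 3736316.00 mm³, ΣAȲ = 4352984.00 mm³.
X̄ = 3736316.00/38848.00 = 96.18 mm; Ȳ = 4352984.00/38848.00 = 112.05 mm.

X̄ = 96.18 mm, Ȳ = 112.05 mm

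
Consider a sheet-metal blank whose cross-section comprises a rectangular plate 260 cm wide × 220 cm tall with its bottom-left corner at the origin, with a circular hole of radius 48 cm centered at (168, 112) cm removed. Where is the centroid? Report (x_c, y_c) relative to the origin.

plate: A = 260 × 220 = 57200.00, centroid at (130.00, 110.00).
hole: A = −π·48² = -7238.23, centroid at (168.00, 112.00).
ΣA = 49961.77 cm², ΣAx_c = 6219977.45 cm³, ΣAy_c = 5481318.30 cm³.
x_c = 6219977.45/49961.77 = 124.49 cm; y_c = 5481318.30/49961.77 = 109.71 cm.

x_c = 124.49 cm, y_c = 109.71 cm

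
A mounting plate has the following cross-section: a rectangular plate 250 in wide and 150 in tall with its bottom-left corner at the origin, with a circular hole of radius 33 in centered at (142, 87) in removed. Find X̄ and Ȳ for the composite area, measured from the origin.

X̄ = 123.29 in, Ȳ = 73.80 in

plate: A = 250 × 150 = 37500.00, centroid at (125.00, 75.00).
hole: A = −π·33² = -3421.19, centroid at (142.00, 87.00).
ΣA = 34078.81 in², ΣAX̄ = 4201690.40 in³, ΣAȲ = 2514856.09 in³.
X̄ = 4201690.40/34078.81 = 123.29 in; Ȳ = 2514856.09/34078.81 = 73.80 in.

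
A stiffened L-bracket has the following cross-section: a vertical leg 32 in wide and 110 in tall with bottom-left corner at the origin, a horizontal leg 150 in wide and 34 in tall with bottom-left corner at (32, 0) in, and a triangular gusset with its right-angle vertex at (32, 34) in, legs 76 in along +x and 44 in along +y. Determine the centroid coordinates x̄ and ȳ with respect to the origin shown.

x̄ = 67.81 in, ȳ = 35.14 in

Part | A | x̄ᵢ | ȳᵢ | A·x̄ᵢ | A·ȳᵢ
vertical leg | 3520.00 | 16.00 | 55.00 | 56320.00 | 193600.00
horizontal leg | 5100.00 | 107.00 | 17.00 | 545700.00 | 86700.00
gusset | 1672.00 | 57.33 | 48.67 | 95861.33 | 81370.67
Σ | 10292.00 |  |  | 697881.33 | 361670.67
x̄ = 697881.33 / 10292.00 = 67.81 in
ȳ = 361670.67 / 10292.00 = 35.14 in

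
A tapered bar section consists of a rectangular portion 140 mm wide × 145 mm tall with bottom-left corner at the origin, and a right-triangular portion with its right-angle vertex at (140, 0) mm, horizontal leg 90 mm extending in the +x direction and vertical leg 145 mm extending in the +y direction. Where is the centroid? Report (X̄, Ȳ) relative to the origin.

rectangular portion: A = 140 × 145 = 20300.00, centroid at (70.00, 72.50).
triangular portion: A = ½·90·145 = 6525.00, centroid at (170.00, 48.33).
ΣA = 26825.00 mm²
ΣAX̄ = (20300.00)(70.00) + (6525.00)(170.00) = 2530250.00 mm³
ΣAȲ = (20300.00)(72.50) + (6525.00)(48.33) = 1787125.00 mm³
X̄ = 2530250.00 / 26825.00 = 94.32 mm
Ȳ = 1787125.00 / 26825.00 = 66.62 mm

X̄ = 94.32 mm, Ȳ = 66.62 mm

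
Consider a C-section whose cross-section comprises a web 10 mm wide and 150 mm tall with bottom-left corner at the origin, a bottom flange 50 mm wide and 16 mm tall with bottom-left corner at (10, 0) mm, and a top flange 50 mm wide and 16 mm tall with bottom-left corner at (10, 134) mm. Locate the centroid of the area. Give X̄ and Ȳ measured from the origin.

X̄ = 20.48 mm, Ȳ = 75.00 mm

Part | A | x̄ᵢ | ȳᵢ | A·x̄ᵢ | A·ȳᵢ
web | 1500.00 | 5.00 | 75.00 | 7500.00 | 112500.00
bottom flange | 800.00 | 35.00 | 8.00 | 28000.00 | 6400.00
top flange | 800.00 | 35.00 | 142.00 | 28000.00 | 113600.00
Σ | 3100.00 |  |  | 63500.00 | 232500.00
X̄ = 63500.00 / 3100.00 = 20.48 mm
Ȳ = 232500.00 / 3100.00 = 75.00 mm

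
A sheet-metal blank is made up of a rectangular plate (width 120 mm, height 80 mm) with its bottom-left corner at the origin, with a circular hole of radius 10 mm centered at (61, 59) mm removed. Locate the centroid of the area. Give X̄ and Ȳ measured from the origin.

X̄ = 59.97 mm, Ȳ = 39.36 mm

plate: A = 120 × 80 = 9600.00, centroid at (60.00, 40.00).
hole: A = −π·10² = -314.16, centroid at (61.00, 59.00).
ΣA = 9285.84 mm²
ΣAX̄ = (9600.00)(60.00) + (-314.16)(61.00) = 556836.28 mm³
ΣAȲ = (9600.00)(40.00) + (-314.16)(59.00) = 365464.60 mm³
X̄ = 556836.28 / 9285.84 = 59.97 mm
Ȳ = 365464.60 / 9285.84 = 39.36 mm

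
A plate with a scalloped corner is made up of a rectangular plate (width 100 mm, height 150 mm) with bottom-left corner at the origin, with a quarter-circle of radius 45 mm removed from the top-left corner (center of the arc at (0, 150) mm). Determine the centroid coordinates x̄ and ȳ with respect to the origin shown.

plate: A = 100 × 150 = 15000.00, centroid at (50.00, 75.00).
removed quarter-circle: A = −¼π·45² = -1590.43, centroid at (19.10, 130.90).
ΣA = 13409.57 mm², ΣAx̄ = 719625.00 mm³, ΣAȳ = 916810.31 mm³.
x̄ = 719625.00/13409.57 = 53.67 mm; ȳ = 916810.31/13409.57 = 68.37 mm.

x̄ = 53.67 mm, ȳ = 68.37 mm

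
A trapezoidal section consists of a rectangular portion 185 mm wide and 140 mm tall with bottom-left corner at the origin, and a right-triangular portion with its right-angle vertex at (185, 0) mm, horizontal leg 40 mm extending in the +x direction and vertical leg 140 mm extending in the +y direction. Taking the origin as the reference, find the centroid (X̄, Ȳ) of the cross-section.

rectangular portion: A = 185 × 140 = 25900.00, centroid at (92.50, 70.00).
triangular portion: A = ½·40·140 = 2800.00, centroid at (198.33, 46.67).
ΣA = 28700.00 mm²
ΣAX̄ = (25900.00)(92.50) + (2800.00)(198.33) = 2951083.33 mm³
ΣAȲ = (25900.00)(70.00) + (2800.00)(46.67) = 1943666.67 mm³
X̄ = 2951083.33 / 28700.00 = 102.83 mm
Ȳ = 1943666.67 / 28700.00 = 67.72 mm

X̄ = 102.83 mm, Ȳ = 67.72 mm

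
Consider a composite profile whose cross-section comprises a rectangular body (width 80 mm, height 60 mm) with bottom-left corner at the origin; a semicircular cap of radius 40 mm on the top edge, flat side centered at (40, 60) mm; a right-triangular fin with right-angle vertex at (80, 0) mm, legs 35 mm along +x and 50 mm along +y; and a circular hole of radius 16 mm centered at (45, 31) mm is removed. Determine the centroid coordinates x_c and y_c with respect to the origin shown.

x_c = 45.58 mm, y_c = 44.30 mm

Part | A | x̄ᵢ | ȳᵢ | A·x̄ᵢ | A·ȳᵢ
rectangular body | 4800.00 | 40.00 | 30.00 | 192000.00 | 144000.00
semicircular top | 2513.27 | 40.00 | 76.98 | 100530.96 | 193463.11
triangular fin | 875.00 | 91.67 | 16.67 | 80208.33 | 14583.33
hole | -804.25 | 45.00 | 31.00 | -36191.15 | -24931.68
Σ | 7384.03 |  |  | 336548.15 | 327114.77
x_c = 336548.15 / 7384.03 = 45.58 mm
y_c = 327114.77 / 7384.03 = 44.30 mm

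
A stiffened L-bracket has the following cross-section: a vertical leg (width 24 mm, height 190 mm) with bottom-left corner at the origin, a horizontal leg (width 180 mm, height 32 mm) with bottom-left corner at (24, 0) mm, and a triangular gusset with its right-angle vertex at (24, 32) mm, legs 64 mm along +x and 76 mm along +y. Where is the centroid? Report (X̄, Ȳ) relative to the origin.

vertical leg: A = 24 × 190 = 4560.00, centroid at (12.00, 95.00).
horizontal leg: A = 180 × 32 = 5760.00, centroid at (114.00, 16.00).
gusset: A = ½·64·76 = 2432.00, centroid at (45.33, 57.33).
ΣA = 12752.00 mm²
ΣAX̄ = (4560.00)(12.00) + (5760.00)(114.00) + (2432.00)(45.33) = 821610.67 mm³
ΣAȲ = (4560.00)(95.00) + (5760.00)(16.00) + (2432.00)(57.33) = 664794.67 mm³
X̄ = 821610.67 / 12752.00 = 64.43 mm
Ȳ = 664794.67 / 12752.00 = 52.13 mm

X̄ = 64.43 mm, Ȳ = 52.13 mm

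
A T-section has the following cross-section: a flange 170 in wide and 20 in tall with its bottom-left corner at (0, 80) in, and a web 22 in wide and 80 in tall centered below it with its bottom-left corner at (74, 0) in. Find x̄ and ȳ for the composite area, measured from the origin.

Part | A | x̄ᵢ | ȳᵢ | A·x̄ᵢ | A·ȳᵢ
web | 1760.00 | 85.00 | 40.00 | 149600.00 | 70400.00
flange | 3400.00 | 85.00 | 90.00 | 289000.00 | 306000.00
Σ | 5160.00 |  |  | 438600.00 | 376400.00
x̄ = 438600.00 / 5160.00 = 85.00 in
ȳ = 376400.00 / 5160.00 = 72.95 in

x̄ = 85.00 in, ȳ = 72.95 in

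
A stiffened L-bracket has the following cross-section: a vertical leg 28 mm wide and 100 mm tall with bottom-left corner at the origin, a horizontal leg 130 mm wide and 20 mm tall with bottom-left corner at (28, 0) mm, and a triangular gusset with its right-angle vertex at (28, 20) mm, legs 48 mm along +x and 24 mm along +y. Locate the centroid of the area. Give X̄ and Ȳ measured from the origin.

Part | A | x̄ᵢ | ȳᵢ | A·x̄ᵢ | A·ȳᵢ
vertical leg | 2800.00 | 14.00 | 50.00 | 39200.00 | 140000.00
horizontal leg | 2600.00 | 93.00 | 10.00 | 241800.00 | 26000.00
gusset | 576.00 | 44.00 | 28.00 | 25344.00 | 16128.00
Σ | 5976.00 |  |  | 306344.00 | 182128.00
X̄ = 306344.00 / 5976.00 = 51.26 mm
Ȳ = 182128.00 / 5976.00 = 30.48 mm

X̄ = 51.26 mm, Ȳ = 30.48 mm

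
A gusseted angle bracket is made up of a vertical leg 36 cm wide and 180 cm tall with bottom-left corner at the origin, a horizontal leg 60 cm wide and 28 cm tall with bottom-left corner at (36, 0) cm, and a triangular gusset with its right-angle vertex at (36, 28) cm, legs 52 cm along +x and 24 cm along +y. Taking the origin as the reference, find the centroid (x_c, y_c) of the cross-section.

vertical leg: A = 36 × 180 = 6480.00, centroid at (18.00, 90.00).
horizontal leg: A = 60 × 28 = 1680.00, centroid at (66.00, 14.00).
gusset: A = ½·52·24 = 624.00, centroid at (53.33, 36.00).
ΣA = 8784.00 cm²
ΣAx_c = (6480.00)(18.00) + (1680.00)(66.00) + (624.00)(53.33) = 260800.00 cm³
ΣAy_c = (6480.00)(90.00) + (1680.00)(14.00) + (624.00)(36.00) = 629184.00 cm³
x_c = 260800.00 / 8784.00 = 29.69 cm
y_c = 629184.00 / 8784.00 = 71.63 cm

x_c = 29.69 cm, y_c = 71.63 cm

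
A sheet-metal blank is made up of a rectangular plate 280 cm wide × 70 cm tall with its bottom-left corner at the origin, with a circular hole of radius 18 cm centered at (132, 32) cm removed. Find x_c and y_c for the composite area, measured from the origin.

x_c = 140.44 cm, y_c = 35.16 cm

plate: A = 280 × 70 = 19600.00, centroid at (140.00, 35.00).
hole: A = −π·18² = -1017.88, centroid at (132.00, 32.00).
ΣA = 18582.12 cm²
ΣAx_c = (19600.00)(140.00) + (-1017.88)(132.00) = 2609640.37 cm³
ΣAy_c = (19600.00)(35.00) + (-1017.88)(32.00) = 653427.97 cm³
x_c = 2609640.37 / 18582.12 = 140.44 cm
y_c = 653427.97 / 18582.12 = 35.16 cm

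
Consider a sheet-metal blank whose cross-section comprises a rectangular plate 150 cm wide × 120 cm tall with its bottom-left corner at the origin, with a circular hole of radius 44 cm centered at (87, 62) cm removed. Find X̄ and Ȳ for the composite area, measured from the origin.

X̄ = 68.88 cm, Ȳ = 58.98 cm

plate: A = 150 × 120 = 18000.00, centroid at (75.00, 60.00).
hole: A = −π·44² = -6082.12, centroid at (87.00, 62.00).
ΣA = 11917.88 cm², ΣAX̄ = 820855.27 cm³, ΣAȲ = 702908.35 cm³.
X̄ = 820855.27/11917.88 = 68.88 cm; Ȳ = 702908.35/11917.88 = 58.98 cm.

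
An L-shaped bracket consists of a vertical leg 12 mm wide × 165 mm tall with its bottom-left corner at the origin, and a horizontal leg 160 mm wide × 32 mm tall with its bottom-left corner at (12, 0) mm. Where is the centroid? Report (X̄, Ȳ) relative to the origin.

X̄ = 68.02 mm, Ȳ = 34.55 mm

vertical leg: A = 12 × 165 = 1980.00, centroid at (6.00, 82.50).
horizontal leg: A = 160 × 32 = 5120.00, centroid at (92.00, 16.00).
ΣA = 7100.00 mm²
ΣAX̄ = (1980.00)(6.00) + (5120.00)(92.00) = 482920.00 mm³
ΣAȲ = (1980.00)(82.50) + (5120.00)(16.00) = 245270.00 mm³
X̄ = 482920.00 / 7100.00 = 68.02 mm
Ȳ = 245270.00 / 7100.00 = 34.55 mm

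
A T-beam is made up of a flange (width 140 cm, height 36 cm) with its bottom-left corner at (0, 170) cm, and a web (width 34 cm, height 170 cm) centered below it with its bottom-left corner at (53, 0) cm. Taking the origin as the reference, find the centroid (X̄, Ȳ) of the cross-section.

web: A = 34 × 170 = 5780.00, centroid at (70.00, 85.00).
flange: A = 140 × 36 = 5040.00, centroid at (70.00, 188.00).
ΣA = 10820.00 cm²
ΣAX̄ = (5780.00)(70.00) + (5040.00)(70.00) = 757400.00 cm³
ΣAȲ = (5780.00)(85.00) + (5040.00)(188.00) = 1438820.00 cm³
X̄ = 757400.00 / 10820.00 = 70.00 cm
Ȳ = 1438820.00 / 10820.00 = 132.98 cm

X̄ = 70.00 cm, Ȳ = 132.98 cm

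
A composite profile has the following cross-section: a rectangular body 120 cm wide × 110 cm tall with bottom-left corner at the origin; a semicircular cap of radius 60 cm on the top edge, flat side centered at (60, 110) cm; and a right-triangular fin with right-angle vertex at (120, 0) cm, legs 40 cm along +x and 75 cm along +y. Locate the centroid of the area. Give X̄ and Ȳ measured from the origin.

rectangular body: A = 120 × 110 = 13200.00, centroid at (60.00, 55.00).
semicircular top: A = ½π·60² = 5654.87, centroid at (60.00, 135.46).
triangular fin: A = ½·40·75 = 1500.00, centroid at (133.33, 25.00).
ΣA = 20354.87 cm²
ΣAX̄ = (13200.00)(60.00) + (5654.87)(60.00) + (1500.00)(133.33) = 1331292.01 cm³
ΣAȲ = (13200.00)(55.00) + (5654.87)(135.46) + (1500.00)(25.00) = 1529535.35 cm³
X̄ = 1331292.01 / 20354.87 = 65.40 cm
Ȳ = 1529535.35 / 20354.87 = 75.14 cm

X̄ = 65.40 cm, Ȳ = 75.14 cm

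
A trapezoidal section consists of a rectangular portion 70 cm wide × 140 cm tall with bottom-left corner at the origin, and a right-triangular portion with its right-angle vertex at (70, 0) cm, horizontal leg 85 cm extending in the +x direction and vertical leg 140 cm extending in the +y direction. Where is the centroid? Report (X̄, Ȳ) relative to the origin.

X̄ = 58.93 cm, Ȳ = 61.19 cm

Part | A | x̄ᵢ | ȳᵢ | A·x̄ᵢ | A·ȳᵢ
rectangular portion | 9800.00 | 35.00 | 70.00 | 343000.00 | 686000.00
triangular portion | 5950.00 | 98.33 | 46.67 | 585083.33 | 277666.67
Σ | 15750.00 |  |  | 928083.33 | 963666.67
X̄ = 928083.33 / 15750.00 = 58.93 cm
Ȳ = 963666.67 / 15750.00 = 61.19 cm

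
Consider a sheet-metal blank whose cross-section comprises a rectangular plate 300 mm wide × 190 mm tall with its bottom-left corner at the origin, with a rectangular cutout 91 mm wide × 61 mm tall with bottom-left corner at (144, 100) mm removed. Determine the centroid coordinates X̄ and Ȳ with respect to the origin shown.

X̄ = 145.74 mm, Ȳ = 91.17 mm

plate: A = 300 × 190 = 57000.00, centroid at (150.00, 95.00).
hole: A = −(91 × 61) = -5551.00, centroid at (189.50, 130.50).
ΣA = 51449.00 mm², ΣAX̄ = 7498085.50 mm³, ΣAȲ = 4690594.50 mm³.
X̄ = 7498085.50/51449.00 = 145.74 mm; Ȳ = 4690594.50/51449.00 = 91.17 mm.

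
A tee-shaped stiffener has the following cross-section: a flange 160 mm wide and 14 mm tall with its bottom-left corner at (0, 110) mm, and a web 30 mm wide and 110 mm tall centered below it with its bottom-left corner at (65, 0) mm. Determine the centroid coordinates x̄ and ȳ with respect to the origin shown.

x̄ = 80.00 mm, ȳ = 80.07 mm

web: A = 30 × 110 = 3300.00, centroid at (80.00, 55.00).
flange: A = 160 × 14 = 2240.00, centroid at (80.00, 117.00).
ΣA = 5540.00 mm², ΣAx̄ = 443200.00 mm³, ΣAȳ = 443580.00 mm³.
x̄ = 443200.00/5540.00 = 80.00 mm; ȳ = 443580.00/5540.00 = 80.07 mm.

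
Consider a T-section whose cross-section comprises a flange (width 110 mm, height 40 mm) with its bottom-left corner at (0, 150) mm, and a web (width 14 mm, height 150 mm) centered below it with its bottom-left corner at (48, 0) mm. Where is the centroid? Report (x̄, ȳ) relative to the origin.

x̄ = 55.00 mm, ȳ = 139.31 mm

Part | A | x̄ᵢ | ȳᵢ | A·x̄ᵢ | A·ȳᵢ
web | 2100.00 | 55.00 | 75.00 | 115500.00 | 157500.00
flange | 4400.00 | 55.00 | 170.00 | 242000.00 | 748000.00
Σ | 6500.00 |  |  | 357500.00 | 905500.00
x̄ = 357500.00 / 6500.00 = 55.00 mm
ȳ = 905500.00 / 6500.00 = 139.31 mm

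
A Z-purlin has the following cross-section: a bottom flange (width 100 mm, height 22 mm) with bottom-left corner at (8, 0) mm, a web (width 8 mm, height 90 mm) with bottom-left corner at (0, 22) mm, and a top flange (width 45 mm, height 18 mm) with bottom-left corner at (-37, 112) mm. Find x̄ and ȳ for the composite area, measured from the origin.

x̄ = 31.83 mm, ȳ = 45.70 mm

bottom flange: A = 100 × 22 = 2200.00, centroid at (58.00, 11.00).
web: A = 8 × 90 = 720.00, centroid at (4.00, 67.00).
top flange: A = 45 × 18 = 810.00, centroid at (-14.50, 121.00).
ΣA = 3730.00 mm²
ΣAx̄ = (2200.00)(58.00) + (720.00)(4.00) + (810.00)(-14.50) = 118735.00 mm³
ΣAȳ = (2200.00)(11.00) + (720.00)(67.00) + (810.00)(121.00) = 170450.00 mm³
x̄ = 118735.00 / 3730.00 = 31.83 mm
ȳ = 170450.00 / 3730.00 = 45.70 mm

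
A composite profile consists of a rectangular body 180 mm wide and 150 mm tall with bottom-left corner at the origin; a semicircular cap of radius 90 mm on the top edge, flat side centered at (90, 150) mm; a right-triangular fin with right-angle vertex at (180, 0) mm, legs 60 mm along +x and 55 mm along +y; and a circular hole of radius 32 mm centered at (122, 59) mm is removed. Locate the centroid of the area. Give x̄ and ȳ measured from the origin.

rectangular body: A = 180 × 150 = 27000.00, centroid at (90.00, 75.00).
semicircular top: A = ½π·90² = 12723.45, centroid at (90.00, 188.20).
triangular fin: A = ½·60·55 = 1650.00, centroid at (200.00, 18.33).
hole: A = −π·32² = -3216.99, centroid at (122.00, 59.00).
ΣA = 38156.46 mm², ΣAx̄ = 3512637.64 mm³, ΣAȳ = 4259965.08 mm³.
x̄ = 3512637.64/38156.46 = 92.06 mm; ȳ = 4259965.08/38156.46 = 111.64 mm.

x̄ = 92.06 mm, ȳ = 111.64 mm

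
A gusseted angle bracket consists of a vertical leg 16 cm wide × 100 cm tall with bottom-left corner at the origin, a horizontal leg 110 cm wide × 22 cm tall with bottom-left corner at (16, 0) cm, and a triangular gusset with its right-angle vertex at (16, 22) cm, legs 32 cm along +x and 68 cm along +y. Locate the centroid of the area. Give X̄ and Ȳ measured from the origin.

vertical leg: A = 16 × 100 = 1600.00, centroid at (8.00, 50.00).
horizontal leg: A = 110 × 22 = 2420.00, centroid at (71.00, 11.00).
gusset: A = ½·32·68 = 1088.00, centroid at (26.67, 44.67).
ΣA = 5108.00 cm²
ΣAX̄ = (1600.00)(8.00) + (2420.00)(71.00) + (1088.00)(26.67) = 213633.33 cm³
ΣAȲ = (1600.00)(50.00) + (2420.00)(11.00) + (1088.00)(44.67) = 155217.33 cm³
X̄ = 213633.33 / 5108.00 = 41.82 cm
Ȳ = 155217.33 / 5108.00 = 30.39 cm

X̄ = 41.82 cm, Ȳ = 30.39 cm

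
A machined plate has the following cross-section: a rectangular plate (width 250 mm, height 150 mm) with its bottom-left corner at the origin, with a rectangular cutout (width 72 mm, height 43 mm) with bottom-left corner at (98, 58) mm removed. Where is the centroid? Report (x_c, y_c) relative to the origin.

x_c = 124.19 mm, y_c = 74.60 mm

plate: A = 250 × 150 = 37500.00, centroid at (125.00, 75.00).
hole: A = −(72 × 43) = -3096.00, centroid at (134.00, 79.50).
ΣA = 34404.00 mm²
ΣAx_c = (37500.00)(125.00) + (-3096.00)(134.00) = 4272636.00 mm³
ΣAy_c = (37500.00)(75.00) + (-3096.00)(79.50) = 2566368.00 mm³
x_c = 4272636.00 / 34404.00 = 124.19 mm
y_c = 2566368.00 / 34404.00 = 74.60 mm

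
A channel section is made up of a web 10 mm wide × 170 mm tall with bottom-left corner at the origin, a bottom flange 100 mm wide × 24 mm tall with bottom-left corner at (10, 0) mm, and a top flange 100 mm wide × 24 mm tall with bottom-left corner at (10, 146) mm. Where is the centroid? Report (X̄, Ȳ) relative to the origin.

X̄ = 45.62 mm, Ȳ = 85.00 mm

web: A = 10 × 170 = 1700.00, centroid at (5.00, 85.00).
bottom flange: A = 100 × 24 = 2400.00, centroid at (60.00, 12.00).
top flange: A = 100 × 24 = 2400.00, centroid at (60.00, 158.00).
ΣA = 6500.00 mm², ΣAX̄ = 296500.00 mm³, ΣAȲ = 552500.00 mm³.
X̄ = 296500.00/6500.00 = 45.62 mm; Ȳ = 552500.00/6500.00 = 85.00 mm.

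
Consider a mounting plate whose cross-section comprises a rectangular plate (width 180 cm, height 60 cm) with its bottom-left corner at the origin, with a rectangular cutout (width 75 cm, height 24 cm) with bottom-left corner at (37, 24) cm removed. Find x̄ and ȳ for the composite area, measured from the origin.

plate: A = 180 × 60 = 10800.00, centroid at (90.00, 30.00).
hole: A = −(75 × 24) = -1800.00, centroid at (74.50, 36.00).
ΣA = 9000.00 cm², ΣAx̄ = 837900.00 cm³, ΣAȳ = 259200.00 cm³.
x̄ = 837900.00/9000.00 = 93.10 cm; ȳ = 259200.00/9000.00 = 28.80 cm.

x̄ = 93.10 cm, ȳ = 28.80 cm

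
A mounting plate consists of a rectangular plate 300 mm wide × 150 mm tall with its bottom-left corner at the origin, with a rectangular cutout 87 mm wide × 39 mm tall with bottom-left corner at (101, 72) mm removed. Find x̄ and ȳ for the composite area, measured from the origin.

plate: A = 300 × 150 = 45000.00, centroid at (150.00, 75.00).
hole: A = −(87 × 39) = -3393.00, centroid at (144.50, 91.50).
ΣA = 41607.00 mm²
ΣAx̄ = (45000.00)(150.00) + (-3393.00)(144.50) = 6259711.50 mm³
ΣAȳ = (45000.00)(75.00) + (-3393.00)(91.50) = 3064540.50 mm³
x̄ = 6259711.50 / 41607.00 = 150.45 mm
ȳ = 3064540.50 / 41607.00 = 73.65 mm

x̄ = 150.45 mm, ȳ = 73.65 mm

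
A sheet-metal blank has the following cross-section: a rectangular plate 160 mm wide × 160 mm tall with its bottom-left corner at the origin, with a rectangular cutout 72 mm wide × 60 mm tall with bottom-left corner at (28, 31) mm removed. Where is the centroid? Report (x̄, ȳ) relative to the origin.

plate: A = 160 × 160 = 25600.00, centroid at (80.00, 80.00).
hole: A = −(72 × 60) = -4320.00, centroid at (64.00, 61.00).
ΣA = 21280.00 mm²
ΣAx̄ = (25600.00)(80.00) + (-4320.00)(64.00) = 1771520.00 mm³
ΣAȳ = (25600.00)(80.00) + (-4320.00)(61.00) = 1784480.00 mm³
x̄ = 1771520.00 / 21280.00 = 83.25 mm
ȳ = 1784480.00 / 21280.00 = 83.86 mm

x̄ = 83.25 mm, ȳ = 83.86 mm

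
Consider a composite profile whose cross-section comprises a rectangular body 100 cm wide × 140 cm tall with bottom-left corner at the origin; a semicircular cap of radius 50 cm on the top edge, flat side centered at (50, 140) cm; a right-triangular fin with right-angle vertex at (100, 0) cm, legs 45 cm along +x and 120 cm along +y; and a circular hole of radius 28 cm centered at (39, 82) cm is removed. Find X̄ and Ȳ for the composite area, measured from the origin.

rectangular body: A = 100 × 140 = 14000.00, centroid at (50.00, 70.00).
semicircular top: A = ½π·50² = 3926.99, centroid at (50.00, 161.22).
triangular fin: A = ½·45·120 = 2700.00, centroid at (115.00, 40.00).
hole: A = −π·28² = -2463.01, centroid at (39.00, 82.00).
ΣA = 18163.98 cm²
ΣAX̄ = (14000.00)(50.00) + (3926.99)(50.00) + (2700.00)(115.00) + (-2463.01)(39.00) = 1110792.20 cm³
ΣAȲ = (14000.00)(70.00) + (3926.99)(161.22) + (2700.00)(40.00) + (-2463.01)(82.00) = 1519145.34 cm³
X̄ = 1110792.20 / 18163.98 = 61.15 cm
Ȳ = 1519145.34 / 18163.98 = 83.64 cm

X̄ = 61.15 cm, Ȳ = 83.64 cm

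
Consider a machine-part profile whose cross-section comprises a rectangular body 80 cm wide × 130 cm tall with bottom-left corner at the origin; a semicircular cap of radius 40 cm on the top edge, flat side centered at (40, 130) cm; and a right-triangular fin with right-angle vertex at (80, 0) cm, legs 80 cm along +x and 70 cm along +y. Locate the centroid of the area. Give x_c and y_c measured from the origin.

rectangular body: A = 80 × 130 = 10400.00, centroid at (40.00, 65.00).
semicircular top: A = ½π·40² = 2513.27, centroid at (40.00, 146.98).
triangular fin: A = ½·80·70 = 2800.00, centroid at (106.67, 23.33).
ΣA = 15713.27 cm²
ΣAx_c = (10400.00)(40.00) + (2513.27)(40.00) + (2800.00)(106.67) = 815197.63 cm³
ΣAy_c = (10400.00)(65.00) + (2513.27)(146.98) + (2800.00)(23.33) = 1110725.64 cm³
x_c = 815197.63 / 15713.27 = 51.88 cm
y_c = 1110725.64 / 15713.27 = 70.69 cm

x_c = 51.88 cm, y_c = 70.69 cm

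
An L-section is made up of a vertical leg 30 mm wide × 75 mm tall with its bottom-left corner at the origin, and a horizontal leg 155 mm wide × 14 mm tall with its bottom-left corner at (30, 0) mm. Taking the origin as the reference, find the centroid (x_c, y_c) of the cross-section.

Part | A | x̄ᵢ | ȳᵢ | A·x̄ᵢ | A·ȳᵢ
vertical leg | 2250.00 | 15.00 | 37.50 | 33750.00 | 84375.00
horizontal leg | 2170.00 | 107.50 | 7.00 | 233275.00 | 15190.00
Σ | 4420.00 |  |  | 267025.00 | 99565.00
x_c = 267025.00 / 4420.00 = 60.41 mm
y_c = 99565.00 / 4420.00 = 22.53 mm

x_c = 60.41 mm, y_c = 22.53 mm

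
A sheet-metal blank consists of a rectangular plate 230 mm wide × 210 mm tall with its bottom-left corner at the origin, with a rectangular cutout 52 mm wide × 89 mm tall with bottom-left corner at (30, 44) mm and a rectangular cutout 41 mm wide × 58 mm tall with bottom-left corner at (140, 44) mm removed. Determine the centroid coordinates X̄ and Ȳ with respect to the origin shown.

X̄ = 118.99 mm, Ȳ = 108.69 mm

plate: A = 230 × 210 = 48300.00, centroid at (115.00, 105.00).
hole 1: A = −(52 × 89) = -4628.00, centroid at (56.00, 88.50).
hole 2: A = −(41 × 58) = -2378.00, centroid at (160.50, 73.00).
ΣA = 41294.00 mm², ΣAX̄ = 4913663.00 mm³, ΣAȲ = 4488328.00 mm³.
X̄ = 4913663.00/41294.00 = 118.99 mm; Ȳ = 4488328.00/41294.00 = 108.69 mm.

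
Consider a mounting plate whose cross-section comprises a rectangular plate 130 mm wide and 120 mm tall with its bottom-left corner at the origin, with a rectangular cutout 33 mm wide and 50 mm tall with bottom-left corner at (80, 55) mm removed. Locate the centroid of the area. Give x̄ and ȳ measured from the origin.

x̄ = 61.27 mm, ȳ = 57.63 mm

plate: A = 130 × 120 = 15600.00, centroid at (65.00, 60.00).
hole: A = −(33 × 50) = -1650.00, centroid at (96.50, 80.00).
ΣA = 13950.00 mm²
ΣAx̄ = (15600.00)(65.00) + (-1650.00)(96.50) = 854775.00 mm³
ΣAȳ = (15600.00)(60.00) + (-1650.00)(80.00) = 804000.00 mm³
x̄ = 854775.00 / 13950.00 = 61.27 mm
ȳ = 804000.00 / 13950.00 = 57.63 mm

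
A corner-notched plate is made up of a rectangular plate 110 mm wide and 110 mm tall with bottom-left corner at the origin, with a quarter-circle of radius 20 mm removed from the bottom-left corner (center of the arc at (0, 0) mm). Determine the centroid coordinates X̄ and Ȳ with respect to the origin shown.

X̄ = 56.24 mm, Ȳ = 56.24 mm

plate: A = 110 × 110 = 12100.00, centroid at (55.00, 55.00).
removed quarter-circle: A = −¼π·20² = -314.16, centroid at (8.49, 8.49).
ΣA = 11785.84 mm²
ΣAX̄ = (12100.00)(55.00) + (-314.16)(8.49) = 662833.33 mm³
ΣAȲ = (12100.00)(55.00) + (-314.16)(8.49) = 662833.33 mm³
X̄ = 662833.33 / 11785.84 = 56.24 mm
Ȳ = 662833.33 / 11785.84 = 56.24 mm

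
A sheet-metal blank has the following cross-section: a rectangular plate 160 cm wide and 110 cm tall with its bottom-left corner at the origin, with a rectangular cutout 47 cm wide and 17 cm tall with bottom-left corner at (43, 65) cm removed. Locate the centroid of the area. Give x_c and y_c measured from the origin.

Part | A | x̄ᵢ | ȳᵢ | A·x̄ᵢ | A·ȳᵢ
plate | 17600.00 | 80.00 | 55.00 | 1408000.00 | 968000.00
hole | -799.00 | 66.50 | 73.50 | -53133.50 | -58726.50
Σ | 16801.00 |  |  | 1354866.50 | 909273.50
x_c = 1354866.50 / 16801.00 = 80.64 cm
y_c = 909273.50 / 16801.00 = 54.12 cm

x_c = 80.64 cm, y_c = 54.12 cm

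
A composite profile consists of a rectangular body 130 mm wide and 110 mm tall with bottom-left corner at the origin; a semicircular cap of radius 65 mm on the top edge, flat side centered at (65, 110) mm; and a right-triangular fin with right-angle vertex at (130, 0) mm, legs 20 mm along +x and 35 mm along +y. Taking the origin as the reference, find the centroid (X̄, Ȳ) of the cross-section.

rectangular body: A = 130 × 110 = 14300.00, centroid at (65.00, 55.00).
semicircular top: A = ½π·65² = 6636.61, centroid at (65.00, 137.59).
triangular fin: A = ½·20·35 = 350.00, centroid at (136.67, 11.67).
ΣA = 21286.61 mm², ΣAX̄ = 1408713.27 mm³, ΣAȲ = 1703694.26 mm³.
X̄ = 1408713.27/21286.61 = 66.18 mm; Ȳ = 1703694.26/21286.61 = 80.04 mm.

X̄ = 66.18 mm, Ȳ = 80.04 mm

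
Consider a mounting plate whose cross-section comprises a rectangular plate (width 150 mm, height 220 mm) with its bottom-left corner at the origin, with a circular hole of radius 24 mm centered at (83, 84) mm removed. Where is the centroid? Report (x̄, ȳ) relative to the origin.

plate: A = 150 × 220 = 33000.00, centroid at (75.00, 110.00).
hole: A = −π·24² = -1809.56, centroid at (83.00, 84.00).
ΣA = 31190.44 mm², ΣAx̄ = 2324806.74 mm³, ΣAȳ = 3477997.18 mm³.
x̄ = 2324806.74/31190.44 = 74.54 mm; ȳ = 3477997.18/31190.44 = 111.51 mm.

x̄ = 74.54 mm, ȳ = 111.51 mm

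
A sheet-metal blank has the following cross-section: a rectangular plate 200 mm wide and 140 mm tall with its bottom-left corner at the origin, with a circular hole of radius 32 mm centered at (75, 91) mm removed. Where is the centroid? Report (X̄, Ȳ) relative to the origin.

X̄ = 103.25 mm, Ȳ = 67.27 mm

Part | A | x̄ᵢ | ȳᵢ | A·x̄ᵢ | A·ȳᵢ
plate | 28000.00 | 100.00 | 70.00 | 2800000.00 | 1960000.00
hole | -3216.99 | 75.00 | 91.00 | -241274.32 | -292746.17
Σ | 24783.01 |  |  | 2558725.68 | 1667253.83
X̄ = 2558725.68 / 24783.01 = 103.25 mm
Ȳ = 1667253.83 / 24783.01 = 67.27 mm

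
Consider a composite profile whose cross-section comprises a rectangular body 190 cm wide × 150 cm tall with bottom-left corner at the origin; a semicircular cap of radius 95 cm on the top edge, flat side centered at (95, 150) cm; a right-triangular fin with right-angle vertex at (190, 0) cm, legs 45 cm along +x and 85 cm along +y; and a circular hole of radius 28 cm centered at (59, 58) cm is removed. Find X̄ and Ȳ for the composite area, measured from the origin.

X̄ = 102.10 cm, Ȳ = 112.68 cm

rectangular body: A = 190 × 150 = 28500.00, centroid at (95.00, 75.00).
semicircular top: A = ½π·95² = 14176.44, centroid at (95.00, 190.32).
triangular fin: A = ½·45·85 = 1912.50, centroid at (205.00, 28.33).
hole: A = −π·28² = -2463.01, centroid at (59.00, 58.00).
ΣA = 42125.93 cm², ΣAX̄ = 4301006.49 cm³, ΣAȲ = 4746881.86 cm³.
X̄ = 4301006.49/42125.93 = 102.10 cm; Ȳ = 4746881.86/42125.93 = 112.68 cm.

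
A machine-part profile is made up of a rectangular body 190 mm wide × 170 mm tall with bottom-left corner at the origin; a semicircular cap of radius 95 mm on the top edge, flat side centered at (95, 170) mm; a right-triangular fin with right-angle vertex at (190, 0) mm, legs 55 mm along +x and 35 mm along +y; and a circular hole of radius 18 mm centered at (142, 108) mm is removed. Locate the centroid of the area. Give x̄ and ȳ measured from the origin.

x̄ = 96.32 mm, ȳ = 121.25 mm

Part | A | x̄ᵢ | ȳᵢ | A·x̄ᵢ | A·ȳᵢ
rectangular body | 32300.00 | 95.00 | 85.00 | 3068500.00 | 2745500.00
semicircular top | 14176.44 | 95.00 | 210.32 | 1346761.50 | 2981577.60
triangular fin | 962.50 | 208.33 | 11.67 | 200520.83 | 11229.17
hole | -1017.88 | 142.00 | 108.00 | -144538.39 | -109930.61
Σ | 46421.06 |  |  | 4471243.94 | 5628376.15
x̄ = 4471243.94 / 46421.06 = 96.32 mm
ȳ = 5628376.15 / 46421.06 = 121.25 mm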